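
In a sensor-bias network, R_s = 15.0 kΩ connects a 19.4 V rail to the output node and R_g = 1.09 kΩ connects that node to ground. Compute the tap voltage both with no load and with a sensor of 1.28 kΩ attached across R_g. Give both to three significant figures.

Unloaded: 1.31 V; loaded: 0.733 V

Open-circuit: V = 19.4 × 1.09/(15.0 + 1.09) = 1.31 V.
With the load, R_g becomes R_g‖R_L = 0.5887 kΩ, so V = 19.4 × 0.5887/15.59 = 0.733 V.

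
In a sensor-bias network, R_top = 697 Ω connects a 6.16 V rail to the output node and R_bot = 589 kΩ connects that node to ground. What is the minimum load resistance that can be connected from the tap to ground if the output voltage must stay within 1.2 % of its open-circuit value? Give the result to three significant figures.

Output resistance R_th = R_top‖R_bot = (697 × 589000)/589700 = 696.2 Ω.
The fractional drop is R_th/(R_th + R_L); requiring this ≤ 0.0120 gives R_L ≥ R_th(1/0.0120 − 1) = 696.2 × 82.33 = 57.3 kΩ.

R_L(min) ≈ 57.3 kΩ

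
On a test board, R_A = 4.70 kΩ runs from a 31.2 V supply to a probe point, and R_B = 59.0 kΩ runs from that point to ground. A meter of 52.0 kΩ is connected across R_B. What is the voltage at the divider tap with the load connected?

V_out ≈ 26.7 V

The load sits in parallel with R_B: R_B‖R_L = (59.0 × 52.0) / (59.0 + 52.0) = 27.64 kΩ.
V_out = 31.2 × 27.64 / (4.70 + 27.64) = 31.2 × 27.64/32.34 = 26.7 V.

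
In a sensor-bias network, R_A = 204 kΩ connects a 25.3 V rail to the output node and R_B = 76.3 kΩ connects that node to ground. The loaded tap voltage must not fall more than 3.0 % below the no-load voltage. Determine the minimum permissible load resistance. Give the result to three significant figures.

R_L(min) ≈ 1.80 MΩ

Output resistance R_th = R_A‖R_B = (204 × 76.3)/280.3 = 55.53 kΩ.
The fractional drop is R_th/(R_th + R_L); requiring this ≤ 0.0300 gives R_L ≥ R_th(1/0.0300 − 1) = 55.53 × 32.33 = 1.80 MΩ.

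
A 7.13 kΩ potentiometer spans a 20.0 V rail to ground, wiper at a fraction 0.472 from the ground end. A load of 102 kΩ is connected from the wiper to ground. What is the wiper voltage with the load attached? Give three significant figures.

The wiper splits the pot into (1−α)R = 3.765 kΩ above and αR = 3.365 kΩ below.
Lower section ‖ load = 3.258 kΩ.
V_wiper = 20.0 × 3.258/(3.765 + 3.258) = 9.28 V.

V ≈ 9.28 V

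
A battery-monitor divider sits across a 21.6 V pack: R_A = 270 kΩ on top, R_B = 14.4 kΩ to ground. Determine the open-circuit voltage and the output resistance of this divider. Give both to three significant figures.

V_th is the open-circuit tap voltage: 21.6 × 14.4/(270 + 14.4) = 1.09 V.
With the supply zeroed, R_A and R_B appear in parallel from the tap: R_th = R_A‖R_B = (270 × 14.4)/284.4 = 13.7 kΩ.

V_th = 1.09 V, R_th = 13.7 kΩ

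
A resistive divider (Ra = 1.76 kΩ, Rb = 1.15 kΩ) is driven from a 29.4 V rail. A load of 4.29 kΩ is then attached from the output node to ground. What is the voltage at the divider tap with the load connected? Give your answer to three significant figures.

The load sits in parallel with Rb: Rb‖R_L = (1.15 × 4.29) / (1.15 + 4.29) = 0.9069 kΩ.
V_out = 29.4 × 0.9069 / (1.76 + 0.9069) = 29.4 × 0.9069/2.667 = 10.0 V.

V_out ≈ 10.0 V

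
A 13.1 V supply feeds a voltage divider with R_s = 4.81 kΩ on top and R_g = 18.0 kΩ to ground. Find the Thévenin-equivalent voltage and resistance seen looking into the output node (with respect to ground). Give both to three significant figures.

V_th is the open-circuit tap voltage: 13.1 × 18.0/(4.81 + 18.0) = 10.3 V.
With the supply zeroed, R_s and R_g appear in parallel from the tap: R_th = R_s‖R_g = (4.81 × 18.0)/22.81 = 3.80 kΩ.

V_th = 10.3 V, R_th = 3.80 kΩ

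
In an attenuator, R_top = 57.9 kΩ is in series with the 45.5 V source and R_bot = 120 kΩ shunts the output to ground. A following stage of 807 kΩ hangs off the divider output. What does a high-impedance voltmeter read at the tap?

V_out ≈ 29.3 V

The load sits in parallel with R_bot: R_bot‖R_L = (120 × 807) / (120 + 807) = 104.5 kΩ.
V_out = 45.5 × 104.5 / (57.9 + 104.5) = 45.5 × 104.5/162.4 = 29.3 V.
(Unloaded it would have been 30.7 V.)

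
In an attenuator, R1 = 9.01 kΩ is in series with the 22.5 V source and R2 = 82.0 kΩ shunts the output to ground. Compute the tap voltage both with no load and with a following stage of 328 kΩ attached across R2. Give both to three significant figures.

Open-circuit: V = 22.5 × 82.0/(9.01 + 82.0) = 20.3 V.
With the load, R2 becomes R2‖R_L = 65.60 kΩ, so V = 22.5 × 65.60/74.61 = 19.8 V.

Unloaded: 20.3 V; loaded: 19.8 V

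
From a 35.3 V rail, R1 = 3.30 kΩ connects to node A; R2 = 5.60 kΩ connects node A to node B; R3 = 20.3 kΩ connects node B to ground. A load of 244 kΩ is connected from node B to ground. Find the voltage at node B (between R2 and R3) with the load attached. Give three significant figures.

At node B, R3 is in parallel with the load: R3‖R_L = 18.74 kΩ.
Below node A the resistance is R2 + (R3‖R_L) = 24.34 kΩ, so V_A = 35.3 × 24.34/27.64 = 31.09 V.
Then V_B = V_A × (R3‖R_L)/(R2 + R3‖R_L) = 31.09 × 18.74/24.34 = 23.9 V.

V ≈ 23.9 V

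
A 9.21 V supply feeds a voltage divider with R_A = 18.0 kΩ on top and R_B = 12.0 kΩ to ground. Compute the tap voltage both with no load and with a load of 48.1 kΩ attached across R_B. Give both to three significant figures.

Open-circuit: V = 9.21 × 12.0/(18.0 + 12.0) = 3.68 V.
With the load, R_B becomes R_B‖R_L = 9.604 kΩ, so V = 9.21 × 9.604/27.60 = 3.20 V.

Unloaded: 3.68 V; loaded: 3.20 V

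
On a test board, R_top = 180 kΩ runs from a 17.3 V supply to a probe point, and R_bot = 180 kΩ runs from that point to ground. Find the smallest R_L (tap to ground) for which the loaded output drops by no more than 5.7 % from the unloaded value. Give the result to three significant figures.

Output resistance R_th = R_top‖R_bot = (180 × 180)/360.0 = 90.00 kΩ.
The fractional drop is R_th/(R_th + R_L); requiring this ≤ 0.0570 gives R_L ≥ R_th(1/0.0570 − 1) = 90.00 × 16.54 = 1.49 MΩ.

R_L(min) ≈ 1.49 MΩ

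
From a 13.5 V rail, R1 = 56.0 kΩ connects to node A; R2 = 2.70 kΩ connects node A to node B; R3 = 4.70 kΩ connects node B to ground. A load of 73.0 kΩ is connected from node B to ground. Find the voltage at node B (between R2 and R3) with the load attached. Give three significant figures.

V ≈ 0.944 V

At node B, R3 is in parallel with the load: R3‖R_L = 4.416 kΩ.
Below node A the resistance is R2 + (R3‖R_L) = 7.116 kΩ, so V_A = 13.5 × 7.116/63.12 = 1.522 V.
Then V_B = V_A × (R3‖R_L)/(R2 + R3‖R_L) = 1.522 × 4.416/7.116 = 0.944 V.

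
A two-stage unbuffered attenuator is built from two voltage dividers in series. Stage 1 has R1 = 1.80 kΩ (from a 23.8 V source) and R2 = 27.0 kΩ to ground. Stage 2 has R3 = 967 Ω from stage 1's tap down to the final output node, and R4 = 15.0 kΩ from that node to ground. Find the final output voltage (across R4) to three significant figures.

Stage 2 presents R3+R4 = 15970 Ω as a load on stage 1's tap.
Stage 1's lower leg becomes R2‖(R3+R4) = 10030 Ω, so V_mid = 23.8 × 10030/11830 = 20.18 V.
Stage 2 is itself unloaded: V_out = V_mid × R4/(R3+R4) = 20.18 × 15000/15970 = 19.0 V.

V_out ≈ 19.0 V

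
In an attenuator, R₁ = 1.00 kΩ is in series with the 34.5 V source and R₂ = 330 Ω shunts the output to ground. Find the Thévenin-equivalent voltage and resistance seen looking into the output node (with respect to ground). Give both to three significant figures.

V_th = 8.56 V, R_th = 248 Ω

V_th is the open-circuit tap voltage: 34.5 × 330/(1000 + 330) = 8.56 V.
With the supply zeroed, R₁ and R₂ appear in parallel from the tap: R_th = R₁‖R₂ = (1000 × 330)/1330 = 248 Ω.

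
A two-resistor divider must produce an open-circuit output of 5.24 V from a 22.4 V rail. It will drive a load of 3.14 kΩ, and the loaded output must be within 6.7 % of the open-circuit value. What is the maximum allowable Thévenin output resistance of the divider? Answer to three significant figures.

R_th ≤ 225 Ω

Loading drop = R_th/(R_th + R_L) ≤ 0.0670, so R_th ≤ R_L · ε/(1−ε) = 3.14 kΩ × 0.0670/0.9330 = 225 Ω.
(Any R1, R2 with R2/(R1+R2) = 0.234 and R1‖R2 ≤ 225 Ω will meet the spec.)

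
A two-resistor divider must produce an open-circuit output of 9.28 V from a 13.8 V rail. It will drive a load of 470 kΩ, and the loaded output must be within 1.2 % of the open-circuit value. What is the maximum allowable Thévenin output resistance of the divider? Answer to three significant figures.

Loading drop = R_th/(R_th + R_L) ≤ 0.0120, so R_th ≤ R_L · ε/(1−ε) = 470 kΩ × 0.0120/0.9880 = 5.71 kΩ.
(Any R1, R2 with R2/(R1+R2) = 0.672 and R1‖R2 ≤ 5.71 kΩ will meet the spec.)

R_th ≤ 5.71 kΩ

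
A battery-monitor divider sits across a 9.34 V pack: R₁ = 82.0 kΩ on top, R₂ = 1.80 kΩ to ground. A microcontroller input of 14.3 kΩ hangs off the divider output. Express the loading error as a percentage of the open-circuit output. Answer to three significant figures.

Unloaded V = 9.34 × 1.80/83.80 = 0.20062 V.
Loaded: R₂‖R_L = 1.599 kΩ, giving V = 9.34 × 1.599/83.60 = 0.17862 V.
Drop = (0.20062 − 0.17862) / 0.20062 = 11.0 %.

11.0 %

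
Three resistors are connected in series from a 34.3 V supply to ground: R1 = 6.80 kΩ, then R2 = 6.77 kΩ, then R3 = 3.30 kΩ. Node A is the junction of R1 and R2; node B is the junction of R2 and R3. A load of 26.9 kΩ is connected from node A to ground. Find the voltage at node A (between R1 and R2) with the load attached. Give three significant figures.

V ≈ 17.8 V

Below node A the series string R2+R3 = 10.07 kΩ sits in parallel with the 26.9 kΩ load: 7.327 kΩ.
V_A = 34.3 × 7.327/(6.80 + 7.327) = 17.8 V.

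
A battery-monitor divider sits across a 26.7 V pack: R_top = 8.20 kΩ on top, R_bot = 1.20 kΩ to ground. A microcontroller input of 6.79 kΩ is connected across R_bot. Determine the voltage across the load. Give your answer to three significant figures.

The load sits in parallel with R_bot: R_bot‖R_L = (1.20 × 6.79) / (1.20 + 6.79) = 1.020 kΩ.
V_out = 26.7 × 1.020 / (8.20 + 1.020) = 26.7 × 1.020/9.220 = 2.95 V.

V_out ≈ 2.95 V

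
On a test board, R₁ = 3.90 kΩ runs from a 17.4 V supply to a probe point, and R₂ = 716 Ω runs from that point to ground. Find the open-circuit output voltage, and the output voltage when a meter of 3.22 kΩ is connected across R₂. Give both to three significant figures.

Open-circuit: V = 17.4 × 716/(3900 + 716) = 2.70 V.
With the load, R₂ becomes R₂‖R_L = 585.8 Ω, so V = 17.4 × 585.8/4486 = 2.27 V.

Unloaded: 2.70 V; loaded: 2.27 V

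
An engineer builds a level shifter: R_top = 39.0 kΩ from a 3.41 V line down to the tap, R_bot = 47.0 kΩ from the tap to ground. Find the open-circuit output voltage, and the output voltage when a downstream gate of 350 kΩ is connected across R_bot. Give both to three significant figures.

Unloaded: 1.86 V; loaded: 1.76 V

Open-circuit: V = 3.41 × 47.0/(39.0 + 47.0) = 1.86 V.
With the load, R_bot becomes R_bot‖R_L = 41.44 kΩ, so V = 3.41 × 41.44/80.44 = 1.76 V.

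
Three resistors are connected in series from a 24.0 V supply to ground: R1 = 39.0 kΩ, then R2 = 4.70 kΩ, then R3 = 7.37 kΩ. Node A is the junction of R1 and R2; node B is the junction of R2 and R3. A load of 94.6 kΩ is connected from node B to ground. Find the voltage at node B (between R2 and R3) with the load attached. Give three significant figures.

At node B, R3 is in parallel with the load: R3‖R_L = 6.837 kΩ.
Below node A the resistance is R2 + (R3‖R_L) = 11.54 kΩ, so V_A = 24.0 × 11.54/50.54 = 5.479 V.
Then V_B = V_A × (R3‖R_L)/(R2 + R3‖R_L) = 5.479 × 6.837/11.54 = 3.25 V.

V ≈ 3.25 V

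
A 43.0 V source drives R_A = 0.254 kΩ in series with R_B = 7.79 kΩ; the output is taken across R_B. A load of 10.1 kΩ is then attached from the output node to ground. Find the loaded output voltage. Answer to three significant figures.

The load sits in parallel with R_B: R_B‖R_L = (7790 × 10100) / (7790 + 10100) = 4398 Ω.
V_out = 43.0 × 4398 / (254 + 4398) = 43.0 × 4398/4652 = 40.7 V.

V_out ≈ 40.7 V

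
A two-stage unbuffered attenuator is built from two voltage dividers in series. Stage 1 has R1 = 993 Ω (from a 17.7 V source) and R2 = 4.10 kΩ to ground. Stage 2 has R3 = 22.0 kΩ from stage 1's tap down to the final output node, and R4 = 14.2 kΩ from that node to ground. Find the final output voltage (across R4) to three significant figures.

Stage 2 presents R3+R4 = 36200 Ω as a load on stage 1's tap.
Stage 1's lower leg becomes R2‖(R3+R4) = 3683 Ω, so V_mid = 17.7 × 3683/4676 = 13.94 V.
Stage 2 is itself unloaded: V_out = V_mid × R4/(R3+R4) = 13.94 × 14200/36200 = 5.47 V.

V_out ≈ 5.47 V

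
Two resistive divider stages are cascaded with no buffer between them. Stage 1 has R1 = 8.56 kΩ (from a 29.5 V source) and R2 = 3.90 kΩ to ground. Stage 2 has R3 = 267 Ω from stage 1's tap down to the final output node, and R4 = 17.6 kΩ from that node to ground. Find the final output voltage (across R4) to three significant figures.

V_out ≈ 7.91 V

Stage 2 presents R3+R4 = 17870 Ω as a load on stage 1's tap.
Stage 1's lower leg becomes R2‖(R3+R4) = 3201 Ω, so V_mid = 29.5 × 3201/11760 = 8.029 V.
Stage 2 is itself unloaded: V_out = V_mid × R4/(R3+R4) = 8.029 × 17600/17870 = 7.91 V.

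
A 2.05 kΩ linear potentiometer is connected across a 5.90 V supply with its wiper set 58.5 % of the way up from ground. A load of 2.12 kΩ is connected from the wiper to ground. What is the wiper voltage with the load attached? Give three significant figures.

The wiper splits the pot into (1−α)R = 850.8 Ω above and αR = 1199 Ω below.
Lower section ‖ load = 766.0 Ω.
V_wiper = 5.90 × 766.0/(850.8 + 766.0) = 2.80 V.

V ≈ 2.80 V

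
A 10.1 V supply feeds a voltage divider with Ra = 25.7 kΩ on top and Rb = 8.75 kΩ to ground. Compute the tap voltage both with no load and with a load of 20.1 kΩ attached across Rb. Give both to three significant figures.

Open-circuit: V = 10.1 × 8.75/(25.7 + 8.75) = 2.57 V.
With the load, Rb becomes Rb‖R_L = 6.096 kΩ, so V = 10.1 × 6.096/31.80 = 1.94 V.

Unloaded: 2.57 V; loaded: 1.94 V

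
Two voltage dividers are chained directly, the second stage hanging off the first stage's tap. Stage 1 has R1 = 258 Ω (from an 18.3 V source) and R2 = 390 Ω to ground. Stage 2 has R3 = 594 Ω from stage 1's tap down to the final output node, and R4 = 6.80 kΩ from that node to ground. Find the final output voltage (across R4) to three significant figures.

Stage 2 presents R3+R4 = 7394 Ω as a load on stage 1's tap.
Stage 1's lower leg becomes R2‖(R3+R4) = 370.5 Ω, so V_mid = 18.3 × 370.5/628.5 = 10.79 V.
Stage 2 is itself unloaded: V_out = V_mid × R4/(R3+R4) = 10.79 × 6800/7394 = 9.92 V.

V_out ≈ 9.92 V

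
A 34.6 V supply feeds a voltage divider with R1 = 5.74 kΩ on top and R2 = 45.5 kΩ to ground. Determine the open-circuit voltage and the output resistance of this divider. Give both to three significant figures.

V_th = 30.7 V, R_th = 5.10 kΩ

V_th is the open-circuit tap voltage: 34.6 × 45.5/(5.74 + 45.5) = 30.7 V.
With the supply zeroed, R1 and R2 appear in parallel from the tap: R_th = R1‖R2 = (5.74 × 45.5)/51.24 = 5.10 kΩ.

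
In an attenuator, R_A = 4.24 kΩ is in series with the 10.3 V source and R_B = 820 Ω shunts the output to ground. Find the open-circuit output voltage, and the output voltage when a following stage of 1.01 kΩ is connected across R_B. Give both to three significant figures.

Open-circuit: V = 10.3 × 820/(4240 + 820) = 1.67 V.
With the load, R_B becomes R_B‖R_L = 452.6 Ω, so V = 10.3 × 452.6/4693 = 0.993 V.

Unloaded: 1.67 V; loaded: 0.993 V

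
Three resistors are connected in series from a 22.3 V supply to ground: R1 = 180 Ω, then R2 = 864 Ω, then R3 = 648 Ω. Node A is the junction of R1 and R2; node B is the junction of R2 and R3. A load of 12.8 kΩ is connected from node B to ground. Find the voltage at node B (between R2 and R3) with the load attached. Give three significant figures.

V ≈ 8.28 V

At node B, R3 is in parallel with the load: R3‖R_L = 616.8 Ω.
Below node A the resistance is R2 + (R3‖R_L) = 1481 Ω, so V_A = 22.3 × 1481/1661 = 19.88 V.
Then V_B = V_A × (R3‖R_L)/(R2 + R3‖R_L) = 19.88 × 616.8/1481 = 8.28 V.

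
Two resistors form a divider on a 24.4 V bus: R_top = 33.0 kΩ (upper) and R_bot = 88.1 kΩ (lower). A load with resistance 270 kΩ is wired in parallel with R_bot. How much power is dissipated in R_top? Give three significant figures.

P ≈ 1.99 mW

Total resistance from the source is R_top + (R_bot‖R_L) = 99.43 kΩ, so I = 24.4/99.43 kΩ = 0.2454 mA.
P = I²·R_top = (0.2454 mA)² × 33.0 kΩ = 1.99 mW.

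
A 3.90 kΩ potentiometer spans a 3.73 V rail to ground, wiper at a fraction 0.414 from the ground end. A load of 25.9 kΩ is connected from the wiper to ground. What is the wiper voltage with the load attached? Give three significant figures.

V ≈ 1.49 V

The wiper splits the pot into (1−α)R = 2.285 kΩ above and αR = 1.615 kΩ below.
Lower section ‖ load = 1.520 kΩ.
V_wiper = 3.73 × 1.520/(2.285 + 1.520) = 1.49 V.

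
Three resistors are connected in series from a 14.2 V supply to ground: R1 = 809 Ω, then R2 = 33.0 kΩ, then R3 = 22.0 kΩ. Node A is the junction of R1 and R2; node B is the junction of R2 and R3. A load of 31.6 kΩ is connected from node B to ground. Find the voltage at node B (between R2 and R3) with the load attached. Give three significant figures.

At node B, R3 is in parallel with the load: R3‖R_L = 12970 Ω.
Below node A the resistance is R2 + (R3‖R_L) = 45970 Ω, so V_A = 14.2 × 45970/46780 = 13.95 V.
Then V_B = V_A × (R3‖R_L)/(R2 + R3‖R_L) = 13.95 × 12970/45970 = 3.94 V.

V ≈ 3.94 V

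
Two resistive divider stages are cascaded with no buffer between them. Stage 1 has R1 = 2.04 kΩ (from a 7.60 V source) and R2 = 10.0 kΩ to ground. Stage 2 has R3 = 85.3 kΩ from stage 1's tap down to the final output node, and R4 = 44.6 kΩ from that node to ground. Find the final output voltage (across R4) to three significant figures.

Stage 2 presents R3+R4 = 129.9 kΩ as a load on stage 1's tap.
Stage 1's lower leg becomes R2‖(R3+R4) = 9.285 kΩ, so V_mid = 7.60 × 9.285/11.33 = 6.231 V.
Stage 2 is itself unloaded: V_out = V_mid × R4/(R3+R4) = 6.231 × 44.6/129.9 = 2.14 V.

V_out ≈ 2.14 V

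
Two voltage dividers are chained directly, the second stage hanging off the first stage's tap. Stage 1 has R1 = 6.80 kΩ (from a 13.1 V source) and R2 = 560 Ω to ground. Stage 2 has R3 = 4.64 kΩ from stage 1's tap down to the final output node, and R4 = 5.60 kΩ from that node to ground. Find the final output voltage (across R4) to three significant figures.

V_out ≈ 0.519 V

Stage 2 presents R3+R4 = 10240 Ω as a load on stage 1's tap.
Stage 1's lower leg becomes R2‖(R3+R4) = 531.0 Ω, so V_mid = 13.1 × 531.0/7331 = 0.9488 V.
Stage 2 is itself unloaded: V_out = V_mid × R4/(R3+R4) = 0.9488 × 5600/10240 = 0.519 V.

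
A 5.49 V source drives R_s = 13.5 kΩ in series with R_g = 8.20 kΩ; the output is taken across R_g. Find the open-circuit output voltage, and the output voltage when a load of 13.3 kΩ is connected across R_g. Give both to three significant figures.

Open-circuit: V = 5.49 × 8.20/(13.5 + 8.20) = 2.07 V.
With the load, R_g becomes R_g‖R_L = 5.073 kΩ, so V = 5.49 × 5.073/18.57 = 1.50 V.

Unloaded: 2.07 V; loaded: 1.50 V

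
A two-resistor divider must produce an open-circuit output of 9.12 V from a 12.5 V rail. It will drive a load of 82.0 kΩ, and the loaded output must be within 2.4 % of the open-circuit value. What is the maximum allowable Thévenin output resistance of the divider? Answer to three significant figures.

R_th ≤ 2.02 kΩ

Loading drop = R_th/(R_th + R_L) ≤ 0.0240, so R_th ≤ R_L · ε/(1−ε) = 82.0 kΩ × 0.0240/0.9760 = 2.02 kΩ.
(Any R1, R2 with R2/(R1+R2) = 0.730 and R1‖R2 ≤ 2.02 kΩ will meet the spec.)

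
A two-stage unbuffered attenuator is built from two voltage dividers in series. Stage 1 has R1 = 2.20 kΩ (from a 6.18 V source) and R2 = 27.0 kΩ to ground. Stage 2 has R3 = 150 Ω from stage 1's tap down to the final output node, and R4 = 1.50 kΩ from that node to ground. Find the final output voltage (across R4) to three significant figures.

Stage 2 presents R3+R4 = 1650 Ω as a load on stage 1's tap.
Stage 1's lower leg becomes R2‖(R3+R4) = 1555 Ω, so V_mid = 6.18 × 1555/3755 = 2.559 V.
Stage 2 is itself unloaded: V_out = V_mid × R4/(R3+R4) = 2.559 × 1500/1650 = 2.33 V.

V_out ≈ 2.33 V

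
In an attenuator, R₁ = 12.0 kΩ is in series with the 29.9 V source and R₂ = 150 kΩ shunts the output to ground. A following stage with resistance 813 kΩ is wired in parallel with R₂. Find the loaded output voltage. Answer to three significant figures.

V_out ≈ 27.3 V

The load sits in parallel with R₂: R₂‖R_L = (150 × 813) / (150 + 813) = 126.6 kΩ.
V_out = 29.9 × 126.6 / (12.0 + 126.6) = 29.9 × 126.6/138.6 = 27.3 V.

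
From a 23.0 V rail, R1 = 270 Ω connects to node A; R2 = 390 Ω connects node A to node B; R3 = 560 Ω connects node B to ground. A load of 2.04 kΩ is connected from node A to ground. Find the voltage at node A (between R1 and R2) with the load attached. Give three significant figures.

V ≈ 16.2 V

Below node A the series string R2+R3 = 950.0 Ω sits in parallel with the 2040 Ω load: 648.2 Ω.
V_A = 23.0 × 648.2/(270 + 648.2) = 16.2 V.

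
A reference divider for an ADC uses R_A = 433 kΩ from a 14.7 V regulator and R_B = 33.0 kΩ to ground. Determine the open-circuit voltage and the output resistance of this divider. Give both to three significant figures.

V_th is the open-circuit tap voltage: 14.7 × 33.0/(433 + 33.0) = 1.04 V.
With the supply zeroed, R_A and R_B appear in parallel from the tap: R_th = R_A‖R_B = (433 × 33.0)/466.0 = 30.7 kΩ.

V_th = 1.04 V, R_th = 30.7 kΩ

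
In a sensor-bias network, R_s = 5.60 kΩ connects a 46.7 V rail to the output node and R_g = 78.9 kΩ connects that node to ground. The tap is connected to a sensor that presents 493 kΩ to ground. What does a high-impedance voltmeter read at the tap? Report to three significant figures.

V_out ≈ 43.1 V

The load sits in parallel with R_g: R_g‖R_L = (78.9 × 493) / (78.9 + 493) = 68.01 kΩ.
V_out = 46.7 × 68.01 / (5.60 + 68.01) = 46.7 × 68.01/73.61 = 43.1 V.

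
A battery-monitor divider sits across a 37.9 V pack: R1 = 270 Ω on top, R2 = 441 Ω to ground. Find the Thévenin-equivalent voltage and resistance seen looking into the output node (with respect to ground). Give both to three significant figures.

V_th is the open-circuit tap voltage: 37.9 × 441/(270 + 441) = 23.5 V.
With the supply zeroed, R1 and R2 appear in parallel from the tap: R_th = R1‖R2 = (270 × 441)/711.0 = 167 Ω.

V_th = 23.5 V, R_th = 167 Ω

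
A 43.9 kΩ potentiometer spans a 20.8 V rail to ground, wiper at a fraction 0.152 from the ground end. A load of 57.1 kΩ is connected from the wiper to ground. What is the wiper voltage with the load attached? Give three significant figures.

V ≈ 2.88 V

The wiper splits the pot into (1−α)R = 37.23 kΩ above and αR = 6.673 kΩ below.
Lower section ‖ load = 5.975 kΩ.
V_wiper = 20.8 × 5.975/(37.23 + 5.975) = 2.88 V.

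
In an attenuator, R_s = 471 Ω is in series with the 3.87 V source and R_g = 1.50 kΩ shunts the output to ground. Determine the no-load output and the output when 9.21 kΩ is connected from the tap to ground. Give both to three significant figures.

Open-circuit: V = 3.87 × 1500/(471 + 1500) = 2.95 V.
With the load, R_g becomes R_g‖R_L = 1290 Ω, so V = 3.87 × 1290/1761 = 2.83 V.

Unloaded: 2.95 V; loaded: 2.83 V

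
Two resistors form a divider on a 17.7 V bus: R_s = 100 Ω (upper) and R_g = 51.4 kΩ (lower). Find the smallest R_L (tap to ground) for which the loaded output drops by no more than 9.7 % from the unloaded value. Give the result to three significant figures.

Output resistance R_th = R_s‖R_g = (100 × 51400)/51500 = 99.81 Ω.
The fractional drop is R_th/(R_th + R_L); requiring this ≤ 0.0970 gives R_L ≥ R_th(1/0.0970 − 1) = 99.81 × 9.309 = 929 Ω.

R_L(min) ≈ 929 Ω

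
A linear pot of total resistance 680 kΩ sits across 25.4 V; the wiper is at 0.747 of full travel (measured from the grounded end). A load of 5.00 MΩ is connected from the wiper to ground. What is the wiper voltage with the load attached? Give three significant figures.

The wiper splits the pot into (1−α)R = 172.0 kΩ above and αR = 508.0 kΩ below.
Lower section ‖ load = 461.1 kΩ.
V_wiper = 25.4 × 461.1/(172.0 + 461.1) = 18.5 V.

V ≈ 18.5 V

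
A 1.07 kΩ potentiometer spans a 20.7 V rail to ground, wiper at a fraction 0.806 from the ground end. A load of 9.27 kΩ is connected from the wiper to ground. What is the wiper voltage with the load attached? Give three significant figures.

V ≈ 16.4 V

The wiper splits the pot into (1−α)R = 207.6 Ω above and αR = 862.4 Ω below.
Lower section ‖ load = 789.0 Ω.
V_wiper = 20.7 × 789.0/(207.6 + 789.0) = 16.4 V.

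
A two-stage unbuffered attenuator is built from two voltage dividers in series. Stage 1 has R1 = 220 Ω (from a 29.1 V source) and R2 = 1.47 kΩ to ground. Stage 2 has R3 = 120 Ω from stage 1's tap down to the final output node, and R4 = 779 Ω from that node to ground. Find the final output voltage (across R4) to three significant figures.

Stage 2 presents R3+R4 = 899.0 Ω as a load on stage 1's tap.
Stage 1's lower leg becomes R2‖(R3+R4) = 557.8 Ω, so V_mid = 29.1 × 557.8/777.8 = 20.87 V.
Stage 2 is itself unloaded: V_out = V_mid × R4/(R3+R4) = 20.87 × 779/899.0 = 18.1 V.

V_out ≈ 18.1 V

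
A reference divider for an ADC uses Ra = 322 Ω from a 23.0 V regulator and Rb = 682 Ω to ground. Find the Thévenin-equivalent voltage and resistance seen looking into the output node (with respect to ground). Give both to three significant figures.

V_th is the open-circuit tap voltage: 23.0 × 682/(322 + 682) = 15.6 V.
With the supply zeroed, Ra and Rb appear in parallel from the tap: R_th = Ra‖Rb = (322 × 682)/1004 = 219 Ω.

V_th = 15.6 V, R_th = 219 Ω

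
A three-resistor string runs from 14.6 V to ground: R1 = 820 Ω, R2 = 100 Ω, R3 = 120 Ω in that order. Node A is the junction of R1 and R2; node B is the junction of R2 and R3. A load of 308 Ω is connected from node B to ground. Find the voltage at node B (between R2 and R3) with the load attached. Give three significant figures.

At node B, R3 is in parallel with the load: R3‖R_L = 86.36 Ω.
Below node A the resistance is R2 + (R3‖R_L) = 186.4 Ω, so V_A = 14.6 × 186.4/1006 = 2.704 V.
Then V_B = V_A × (R3‖R_L)/(R2 + R3‖R_L) = 2.704 × 86.36/186.4 = 1.25 V.

V ≈ 1.25 V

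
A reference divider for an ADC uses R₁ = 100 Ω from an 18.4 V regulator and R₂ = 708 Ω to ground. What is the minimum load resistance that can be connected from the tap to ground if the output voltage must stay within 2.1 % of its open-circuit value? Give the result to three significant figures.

Output resistance R_th = R₁‖R₂ = (100 × 708)/808.0 = 87.62 Ω.
The fractional drop is R_th/(R_th + R_L); requiring this ≤ 0.0210 gives R_L ≥ R_th(1/0.0210 − 1) = 87.62 × 46.62 = 4.08 kΩ.

R_L(min) ≈ 4.08 kΩ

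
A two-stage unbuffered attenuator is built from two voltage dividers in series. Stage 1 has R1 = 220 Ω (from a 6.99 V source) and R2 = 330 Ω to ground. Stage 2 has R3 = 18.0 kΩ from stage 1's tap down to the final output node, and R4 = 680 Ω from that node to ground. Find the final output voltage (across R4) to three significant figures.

Stage 2 presents R3+R4 = 18680 Ω as a load on stage 1's tap.
Stage 1's lower leg becomes R2‖(R3+R4) = 324.3 Ω, so V_mid = 6.99 × 324.3/544.3 = 4.165 V.
Stage 2 is itself unloaded: V_out = V_mid × R4/(R3+R4) = 4.165 × 680/18680 = 0.152 V.

V_out ≈ 0.152 V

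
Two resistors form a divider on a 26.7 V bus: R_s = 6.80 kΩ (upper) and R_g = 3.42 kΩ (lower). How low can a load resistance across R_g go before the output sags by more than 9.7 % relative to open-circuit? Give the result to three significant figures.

Output resistance R_th = R_s‖R_g = (6.80 × 3.42)/10.22 = 2.276 kΩ.
The fractional drop is R_th/(R_th + R_L); requiring this ≤ 0.0970 gives R_L ≥ R_th(1/0.0970 − 1) = 2.276 × 9.309 = 21.2 kΩ.

R_L(min) ≈ 21.2 kΩ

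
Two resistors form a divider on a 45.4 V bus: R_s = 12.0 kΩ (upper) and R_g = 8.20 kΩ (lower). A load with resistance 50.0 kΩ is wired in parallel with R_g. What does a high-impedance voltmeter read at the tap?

The load sits in parallel with R_g: R_g‖R_L = (8.20 × 50.0) / (8.20 + 50.0) = 7.045 kΩ.
V_out = 45.4 × 7.045 / (12.0 + 7.045) = 45.4 × 7.045/19.04 = 16.8 V.

V_out ≈ 16.8 V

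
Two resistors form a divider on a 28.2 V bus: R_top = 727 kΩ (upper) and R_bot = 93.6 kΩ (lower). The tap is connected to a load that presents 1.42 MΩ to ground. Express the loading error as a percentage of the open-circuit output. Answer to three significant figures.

5.52 %

The divider's output (Thévenin) resistance is R_top‖R_bot = 82.92 kΩ.
Fractional drop under load = R_th/(R_th + R_L) = 82.92 / (82.92 + 1420) = 0.05517.
So the output falls by 5.52 %.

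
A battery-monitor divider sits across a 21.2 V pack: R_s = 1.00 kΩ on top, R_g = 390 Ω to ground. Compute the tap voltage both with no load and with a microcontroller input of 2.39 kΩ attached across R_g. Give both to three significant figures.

Unloaded: 5.95 V; loaded: 5.32 V

Open-circuit: V = 21.2 × 390/(1000 + 390) = 5.95 V.
With the load, R_g becomes R_g‖R_L = 335.3 Ω, so V = 21.2 × 335.3/1335 = 5.32 V.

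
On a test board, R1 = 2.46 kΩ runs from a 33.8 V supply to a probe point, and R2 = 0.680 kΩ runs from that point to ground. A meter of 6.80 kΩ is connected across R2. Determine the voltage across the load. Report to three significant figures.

V_out ≈ 6.79 V

The load sits in parallel with R2: R2‖R_L = (680 × 6800) / (680 + 6800) = 618.2 Ω.
V_out = 33.8 × 618.2 / (2460 + 618.2) = 33.8 × 618.2/3078 = 6.79 V.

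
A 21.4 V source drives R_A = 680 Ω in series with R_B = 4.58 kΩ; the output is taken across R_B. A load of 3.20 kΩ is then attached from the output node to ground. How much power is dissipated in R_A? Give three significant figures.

P ≈ 47.4 mW

Total resistance from the source is R_A + (R_B‖R_L) = 2564 Ω, so I = 21.4/2564 Ω = 8.347 mA.
P = I²·R_A = (8.347 mA)² × 680 Ω = 47.4 mW.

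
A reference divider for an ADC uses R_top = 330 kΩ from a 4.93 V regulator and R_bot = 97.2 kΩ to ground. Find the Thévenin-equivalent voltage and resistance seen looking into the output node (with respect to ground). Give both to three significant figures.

V_th = 1.12 V, R_th = 75.1 kΩ

V_th is the open-circuit tap voltage: 4.93 × 97.2/(330 + 97.2) = 1.12 V.
With the supply zeroed, R_top and R_bot appear in parallel from the tap: R_th = R_top‖R_bot = (330 × 97.2)/427.2 = 75.1 kΩ.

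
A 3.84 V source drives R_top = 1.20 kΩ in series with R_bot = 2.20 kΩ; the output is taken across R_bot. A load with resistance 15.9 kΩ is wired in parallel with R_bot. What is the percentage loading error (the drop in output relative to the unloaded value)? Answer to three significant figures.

The divider's output (Thévenin) resistance is R_top‖R_bot = 0.7765 kΩ.
Fractional drop under load = R_th/(R_th + R_L) = 0.7765 / (0.7765 + 15.9) = 0.04656.
So the output falls by 4.66 %.

4.66 %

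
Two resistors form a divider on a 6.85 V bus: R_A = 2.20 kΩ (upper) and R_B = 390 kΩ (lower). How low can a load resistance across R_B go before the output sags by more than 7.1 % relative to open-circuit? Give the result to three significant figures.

R_L(min) ≈ 28.6 kΩ

Output resistance R_th = R_A‖R_B = (2.20 × 390)/392.2 = 2.188 kΩ.
The fractional drop is R_th/(R_th + R_L); requiring this ≤ 0.0710 gives R_L ≥ R_th(1/0.0710 − 1) = 2.188 × 13.08 = 28.6 kΩ.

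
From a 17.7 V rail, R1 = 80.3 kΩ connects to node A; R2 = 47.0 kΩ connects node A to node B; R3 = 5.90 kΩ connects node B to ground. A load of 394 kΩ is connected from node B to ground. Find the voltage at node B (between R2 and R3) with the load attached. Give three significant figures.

At node B, R3 is in parallel with the load: R3‖R_L = 5.813 kΩ.
Below node A the resistance is R2 + (R3‖R_L) = 52.81 kΩ, so V_A = 17.7 × 52.81/133.1 = 7.023 V.
Then V_B = V_A × (R3‖R_L)/(R2 + R3‖R_L) = 7.023 × 5.813/52.81 = 0.773 V.

V ≈ 0.773 V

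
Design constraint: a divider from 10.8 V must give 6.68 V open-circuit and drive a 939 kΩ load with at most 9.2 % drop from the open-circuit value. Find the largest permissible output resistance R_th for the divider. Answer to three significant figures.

Loading drop = R_th/(R_th + R_L) ≤ 0.0920, so R_th ≤ R_L · ε/(1−ε) = 939 kΩ × 0.0920/0.9080 = 95.1 kΩ.

R_th ≤ 95.1 kΩ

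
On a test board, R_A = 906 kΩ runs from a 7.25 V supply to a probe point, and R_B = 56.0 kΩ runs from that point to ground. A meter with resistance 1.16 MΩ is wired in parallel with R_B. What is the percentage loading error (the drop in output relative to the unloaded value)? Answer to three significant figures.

The divider's output (Thévenin) resistance is R_A‖R_B = 52.74 kΩ.
Fractional drop under load = R_th/(R_th + R_L) = 52.74 / (52.74 + 1160) = 0.04349.
So the output falls by 4.35 %.

4.35 %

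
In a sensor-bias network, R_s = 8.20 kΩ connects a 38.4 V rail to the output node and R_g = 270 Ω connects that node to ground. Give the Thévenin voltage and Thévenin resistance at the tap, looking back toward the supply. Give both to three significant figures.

V_th is the open-circuit tap voltage: 38.4 × 270/(8200 + 270) = 1.22 V.
With the supply zeroed, R_s and R_g appear in parallel from the tap: R_th = R_s‖R_g = (8200 × 270)/8470 = 261 Ω.

V_th = 1.22 V, R_th = 261 Ω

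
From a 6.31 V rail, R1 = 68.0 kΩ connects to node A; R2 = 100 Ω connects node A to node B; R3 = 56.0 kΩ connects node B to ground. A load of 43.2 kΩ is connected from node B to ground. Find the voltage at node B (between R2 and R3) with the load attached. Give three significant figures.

At node B, R3 is in parallel with the load: R3‖R_L = 24390 Ω.
Below node A the resistance is R2 + (R3‖R_L) = 24490 Ω, so V_A = 6.31 × 24490/92490 = 1.671 V.
Then V_B = V_A × (R3‖R_L)/(R2 + R3‖R_L) = 1.671 × 24390/24490 = 1.66 V.

V ≈ 1.66 V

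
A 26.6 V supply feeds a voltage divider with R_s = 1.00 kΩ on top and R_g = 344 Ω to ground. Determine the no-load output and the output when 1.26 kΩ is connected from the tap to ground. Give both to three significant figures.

Unloaded: 6.81 V; loaded: 5.66 V

Open-circuit: V = 26.6 × 344/(1000 + 344) = 6.81 V.
With the load, R_g becomes R_g‖R_L = 270.2 Ω, so V = 26.6 × 270.2/1270 = 5.66 V.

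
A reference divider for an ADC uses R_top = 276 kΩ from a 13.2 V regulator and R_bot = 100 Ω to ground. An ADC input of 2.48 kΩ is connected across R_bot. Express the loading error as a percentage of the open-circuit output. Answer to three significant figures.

3.87 %

The divider's output (Thévenin) resistance is R_top‖R_bot = 99.96 Ω.
Fractional drop under load = R_th/(R_th + R_L) = 99.96 / (99.96 + 2480) = 0.03875.
So the output falls by 3.87 %.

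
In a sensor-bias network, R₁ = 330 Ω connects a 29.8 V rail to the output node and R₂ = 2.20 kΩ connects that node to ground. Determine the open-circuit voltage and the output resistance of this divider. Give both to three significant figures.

V_th = 25.9 V, R_th = 287 Ω

V_th is the open-circuit tap voltage: 29.8 × 2200/(330 + 2200) = 25.9 V.
With the supply zeroed, R₁ and R₂ appear in parallel from the tap: R_th = R₁‖R₂ = (330 × 2200)/2530 = 287 Ω.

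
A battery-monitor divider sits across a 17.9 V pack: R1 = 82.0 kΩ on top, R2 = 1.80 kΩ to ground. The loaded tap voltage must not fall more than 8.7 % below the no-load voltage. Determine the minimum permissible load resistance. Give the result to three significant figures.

R_L(min) ≈ 18.5 kΩ

Output resistance R_th = R1‖R2 = (82.0 × 1.80)/83.80 = 1.761 kΩ.
The fractional drop is R_th/(R_th + R_L); requiring this ≤ 0.0870 gives R_L ≥ R_th(1/0.0870 − 1) = 1.761 × 10.49 = 18.5 kΩ.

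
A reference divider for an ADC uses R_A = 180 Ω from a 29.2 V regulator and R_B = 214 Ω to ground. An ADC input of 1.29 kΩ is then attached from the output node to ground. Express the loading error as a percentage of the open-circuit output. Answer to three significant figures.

7.04 %

The divider's output (Thévenin) resistance is R_A‖R_B = 97.77 Ω.
Fractional drop under load = R_th/(R_th + R_L) = 97.77 / (97.77 + 1290) = 0.07045.
So the output falls by 7.04 %.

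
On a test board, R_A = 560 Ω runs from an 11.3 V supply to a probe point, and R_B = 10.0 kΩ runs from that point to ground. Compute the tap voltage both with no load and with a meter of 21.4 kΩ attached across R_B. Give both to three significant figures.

Unloaded: 10.7 V; loaded: 10.4 V

Open-circuit: V = 11.3 × 10000/(560 + 10000) = 10.7 V.
With the load, R_B becomes R_B‖R_L = 6815 Ω, so V = 11.3 × 6815/7375 = 10.4 V.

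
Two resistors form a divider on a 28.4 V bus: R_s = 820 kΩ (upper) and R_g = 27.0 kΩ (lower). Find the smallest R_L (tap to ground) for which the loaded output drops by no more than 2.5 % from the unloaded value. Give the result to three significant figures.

R_L(min) ≈ 1.02 MΩ

Output resistance R_th = R_s‖R_g = (820 × 27.0)/847.0 = 26.14 kΩ.
The fractional drop is R_th/(R_th + R_L); requiring this ≤ 0.0250 gives R_L ≥ R_th(1/0.0250 − 1) = 26.14 × 39.00 = 1.02 MΩ.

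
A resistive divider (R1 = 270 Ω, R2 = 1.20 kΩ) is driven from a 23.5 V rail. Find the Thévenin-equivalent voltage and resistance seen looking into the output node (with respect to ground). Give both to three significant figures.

V_th is the open-circuit tap voltage: 23.5 × 1200/(270 + 1200) = 19.2 V.
With the supply zeroed, R1 and R2 appear in parallel from the tap: R_th = R1‖R2 = (270 × 1200)/1470 = 220 Ω.

V_th = 19.2 V, R_th = 220 Ω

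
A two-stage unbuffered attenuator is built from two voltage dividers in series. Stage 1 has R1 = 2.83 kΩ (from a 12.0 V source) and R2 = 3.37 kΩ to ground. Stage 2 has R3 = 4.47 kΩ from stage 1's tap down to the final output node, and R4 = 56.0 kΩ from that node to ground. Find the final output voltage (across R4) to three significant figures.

V_out ≈ 5.89 V

Stage 2 presents R3+R4 = 60.47 kΩ as a load on stage 1's tap.
Stage 1's lower leg becomes R2‖(R3+R4) = 3.192 kΩ, so V_mid = 12.0 × 3.192/6.022 = 6.361 V.
Stage 2 is itself unloaded: V_out = V_mid × R4/(R3+R4) = 6.361 × 56.0/60.47 = 5.89 V.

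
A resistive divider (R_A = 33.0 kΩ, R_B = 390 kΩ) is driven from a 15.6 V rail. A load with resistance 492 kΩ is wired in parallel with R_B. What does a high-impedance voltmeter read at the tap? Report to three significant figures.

The load sits in parallel with R_B: R_B‖R_L = (390 × 492) / (390 + 492) = 217.6 kΩ.
V_out = 15.6 × 217.6 / (33.0 + 217.6) = 15.6 × 217.6/250.6 = 13.5 V.

V_out ≈ 13.5 V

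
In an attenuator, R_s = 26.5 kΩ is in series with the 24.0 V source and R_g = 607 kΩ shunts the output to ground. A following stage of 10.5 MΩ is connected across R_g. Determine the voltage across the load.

The load sits in parallel with R_g: R_g‖R_L = (607 × 10500) / (607 + 10500) = 573.8 kΩ.
V_out = 24.0 × 573.8 / (26.5 + 573.8) = 24.0 × 573.8/600.3 = 22.9 V.
(Unloaded it would have been 23.0 V.)

V_out ≈ 22.9 V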